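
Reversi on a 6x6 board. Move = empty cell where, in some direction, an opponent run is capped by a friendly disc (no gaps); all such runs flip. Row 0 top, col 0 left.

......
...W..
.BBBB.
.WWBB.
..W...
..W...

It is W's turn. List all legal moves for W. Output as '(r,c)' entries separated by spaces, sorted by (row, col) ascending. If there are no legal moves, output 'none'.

Answer: (1,0) (1,1) (1,2) (1,4) (1,5) (3,5) (4,3)

Derivation:
(1,0): flips 1 -> legal
(1,1): flips 1 -> legal
(1,2): flips 1 -> legal
(1,4): flips 1 -> legal
(1,5): flips 2 -> legal
(2,0): no bracket -> illegal
(2,5): no bracket -> illegal
(3,0): no bracket -> illegal
(3,5): flips 3 -> legal
(4,3): flips 2 -> legal
(4,4): no bracket -> illegal
(4,5): no bracket -> illegal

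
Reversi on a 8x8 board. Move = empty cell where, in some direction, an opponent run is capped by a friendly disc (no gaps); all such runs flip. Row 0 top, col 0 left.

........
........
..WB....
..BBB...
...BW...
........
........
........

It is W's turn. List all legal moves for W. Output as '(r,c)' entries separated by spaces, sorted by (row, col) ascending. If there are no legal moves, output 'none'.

(1,2): no bracket -> illegal
(1,3): no bracket -> illegal
(1,4): no bracket -> illegal
(2,1): no bracket -> illegal
(2,4): flips 2 -> legal
(2,5): no bracket -> illegal
(3,1): no bracket -> illegal
(3,5): no bracket -> illegal
(4,1): no bracket -> illegal
(4,2): flips 2 -> legal
(4,5): no bracket -> illegal
(5,2): no bracket -> illegal
(5,3): no bracket -> illegal
(5,4): no bracket -> illegal

Answer: (2,4) (4,2)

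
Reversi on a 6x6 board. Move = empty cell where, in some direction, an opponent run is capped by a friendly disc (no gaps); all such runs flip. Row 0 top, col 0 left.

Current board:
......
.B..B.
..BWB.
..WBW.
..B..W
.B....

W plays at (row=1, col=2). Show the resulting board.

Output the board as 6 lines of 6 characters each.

Place W at (1,2); scan 8 dirs for brackets.
Dir NW: first cell '.' (not opp) -> no flip
Dir N: first cell '.' (not opp) -> no flip
Dir NE: first cell '.' (not opp) -> no flip
Dir W: opp run (1,1), next='.' -> no flip
Dir E: first cell '.' (not opp) -> no flip
Dir SW: first cell '.' (not opp) -> no flip
Dir S: opp run (2,2) capped by W -> flip
Dir SE: first cell 'W' (not opp) -> no flip
All flips: (2,2)

Answer: ......
.BW.B.
..WWB.
..WBW.
..B..W
.B....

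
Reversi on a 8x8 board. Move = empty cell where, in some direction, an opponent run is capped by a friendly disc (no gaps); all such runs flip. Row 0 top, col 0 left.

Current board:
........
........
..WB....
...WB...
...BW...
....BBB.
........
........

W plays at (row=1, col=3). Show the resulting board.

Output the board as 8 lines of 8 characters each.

Answer: ........
...W....
..WW....
...WB...
...BW...
....BBB.
........
........

Derivation:
Place W at (1,3); scan 8 dirs for brackets.
Dir NW: first cell '.' (not opp) -> no flip
Dir N: first cell '.' (not opp) -> no flip
Dir NE: first cell '.' (not opp) -> no flip
Dir W: first cell '.' (not opp) -> no flip
Dir E: first cell '.' (not opp) -> no flip
Dir SW: first cell 'W' (not opp) -> no flip
Dir S: opp run (2,3) capped by W -> flip
Dir SE: first cell '.' (not opp) -> no flip
All flips: (2,3)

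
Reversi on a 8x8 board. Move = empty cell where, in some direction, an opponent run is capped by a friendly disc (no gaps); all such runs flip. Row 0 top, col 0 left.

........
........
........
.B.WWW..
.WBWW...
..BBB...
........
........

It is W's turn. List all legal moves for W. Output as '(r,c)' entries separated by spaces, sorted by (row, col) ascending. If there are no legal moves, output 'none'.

Answer: (2,1) (5,1) (6,1) (6,2) (6,3) (6,4) (6,5)

Derivation:
(2,0): no bracket -> illegal
(2,1): flips 1 -> legal
(2,2): no bracket -> illegal
(3,0): no bracket -> illegal
(3,2): no bracket -> illegal
(4,0): no bracket -> illegal
(4,5): no bracket -> illegal
(5,1): flips 1 -> legal
(5,5): no bracket -> illegal
(6,1): flips 1 -> legal
(6,2): flips 1 -> legal
(6,3): flips 2 -> legal
(6,4): flips 1 -> legal
(6,5): flips 1 -> legal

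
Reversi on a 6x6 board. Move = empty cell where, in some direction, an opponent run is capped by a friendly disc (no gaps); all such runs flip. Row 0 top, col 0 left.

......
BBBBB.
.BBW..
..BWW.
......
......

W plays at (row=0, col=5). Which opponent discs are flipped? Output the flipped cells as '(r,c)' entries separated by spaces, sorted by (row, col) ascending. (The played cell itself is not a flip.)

Answer: (1,4)

Derivation:
Dir NW: edge -> no flip
Dir N: edge -> no flip
Dir NE: edge -> no flip
Dir W: first cell '.' (not opp) -> no flip
Dir E: edge -> no flip
Dir SW: opp run (1,4) capped by W -> flip
Dir S: first cell '.' (not opp) -> no flip
Dir SE: edge -> no flip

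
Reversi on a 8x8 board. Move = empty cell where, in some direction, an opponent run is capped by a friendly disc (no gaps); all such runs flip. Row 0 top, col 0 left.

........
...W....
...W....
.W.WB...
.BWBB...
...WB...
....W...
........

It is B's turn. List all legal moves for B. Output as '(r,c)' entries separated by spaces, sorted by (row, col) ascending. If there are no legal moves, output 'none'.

(0,2): no bracket -> illegal
(0,3): flips 3 -> legal
(0,4): no bracket -> illegal
(1,2): flips 1 -> legal
(1,4): no bracket -> illegal
(2,0): no bracket -> illegal
(2,1): flips 1 -> legal
(2,2): flips 1 -> legal
(2,4): no bracket -> illegal
(3,0): no bracket -> illegal
(3,2): flips 1 -> legal
(4,0): no bracket -> illegal
(5,1): no bracket -> illegal
(5,2): flips 1 -> legal
(5,5): no bracket -> illegal
(6,2): flips 1 -> legal
(6,3): flips 1 -> legal
(6,5): no bracket -> illegal
(7,3): no bracket -> illegal
(7,4): flips 1 -> legal
(7,5): no bracket -> illegal

Answer: (0,3) (1,2) (2,1) (2,2) (3,2) (5,2) (6,2) (6,3) (7,4)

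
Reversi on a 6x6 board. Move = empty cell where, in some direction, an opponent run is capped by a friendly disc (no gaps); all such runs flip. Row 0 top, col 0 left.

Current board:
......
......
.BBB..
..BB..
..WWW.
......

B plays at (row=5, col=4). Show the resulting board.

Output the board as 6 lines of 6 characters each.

Place B at (5,4); scan 8 dirs for brackets.
Dir NW: opp run (4,3) capped by B -> flip
Dir N: opp run (4,4), next='.' -> no flip
Dir NE: first cell '.' (not opp) -> no flip
Dir W: first cell '.' (not opp) -> no flip
Dir E: first cell '.' (not opp) -> no flip
Dir SW: edge -> no flip
Dir S: edge -> no flip
Dir SE: edge -> no flip
All flips: (4,3)

Answer: ......
......
.BBB..
..BB..
..WBW.
....B.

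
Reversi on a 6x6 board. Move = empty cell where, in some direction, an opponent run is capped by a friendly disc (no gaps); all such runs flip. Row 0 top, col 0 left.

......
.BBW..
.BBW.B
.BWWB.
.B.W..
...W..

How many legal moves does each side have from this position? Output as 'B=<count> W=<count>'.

Answer: B=7 W=10

Derivation:
-- B to move --
(0,2): no bracket -> illegal
(0,3): no bracket -> illegal
(0,4): flips 1 -> legal
(1,4): flips 3 -> legal
(2,4): flips 1 -> legal
(4,2): flips 1 -> legal
(4,4): flips 1 -> legal
(5,2): flips 1 -> legal
(5,4): flips 2 -> legal
B mobility = 7
-- W to move --
(0,0): flips 2 -> legal
(0,1): flips 1 -> legal
(0,2): flips 2 -> legal
(0,3): no bracket -> illegal
(1,0): flips 3 -> legal
(1,4): no bracket -> illegal
(1,5): no bracket -> illegal
(2,0): flips 2 -> legal
(2,4): no bracket -> illegal
(3,0): flips 1 -> legal
(3,5): flips 1 -> legal
(4,0): flips 2 -> legal
(4,2): no bracket -> illegal
(4,4): no bracket -> illegal
(4,5): flips 1 -> legal
(5,0): flips 1 -> legal
(5,1): no bracket -> illegal
(5,2): no bracket -> illegal
W mobility = 10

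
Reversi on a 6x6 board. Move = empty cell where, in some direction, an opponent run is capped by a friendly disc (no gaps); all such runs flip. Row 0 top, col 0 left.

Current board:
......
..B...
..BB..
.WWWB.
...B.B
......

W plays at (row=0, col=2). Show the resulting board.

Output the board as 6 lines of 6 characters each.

Answer: ..W...
..W...
..WB..
.WWWB.
...B.B
......

Derivation:
Place W at (0,2); scan 8 dirs for brackets.
Dir NW: edge -> no flip
Dir N: edge -> no flip
Dir NE: edge -> no flip
Dir W: first cell '.' (not opp) -> no flip
Dir E: first cell '.' (not opp) -> no flip
Dir SW: first cell '.' (not opp) -> no flip
Dir S: opp run (1,2) (2,2) capped by W -> flip
Dir SE: first cell '.' (not opp) -> no flip
All flips: (1,2) (2,2)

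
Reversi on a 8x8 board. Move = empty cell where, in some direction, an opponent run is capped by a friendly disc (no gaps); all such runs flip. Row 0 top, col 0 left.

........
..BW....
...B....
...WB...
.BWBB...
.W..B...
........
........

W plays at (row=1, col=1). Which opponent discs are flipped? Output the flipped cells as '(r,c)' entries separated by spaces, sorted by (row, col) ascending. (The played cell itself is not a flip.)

Answer: (1,2)

Derivation:
Dir NW: first cell '.' (not opp) -> no flip
Dir N: first cell '.' (not opp) -> no flip
Dir NE: first cell '.' (not opp) -> no flip
Dir W: first cell '.' (not opp) -> no flip
Dir E: opp run (1,2) capped by W -> flip
Dir SW: first cell '.' (not opp) -> no flip
Dir S: first cell '.' (not opp) -> no flip
Dir SE: first cell '.' (not opp) -> no flip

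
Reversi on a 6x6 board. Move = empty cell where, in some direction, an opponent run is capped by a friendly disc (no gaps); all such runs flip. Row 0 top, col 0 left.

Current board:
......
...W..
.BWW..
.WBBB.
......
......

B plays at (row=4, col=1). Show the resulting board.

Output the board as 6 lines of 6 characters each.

Answer: ......
...W..
.BWW..
.BBBB.
.B....
......

Derivation:
Place B at (4,1); scan 8 dirs for brackets.
Dir NW: first cell '.' (not opp) -> no flip
Dir N: opp run (3,1) capped by B -> flip
Dir NE: first cell 'B' (not opp) -> no flip
Dir W: first cell '.' (not opp) -> no flip
Dir E: first cell '.' (not opp) -> no flip
Dir SW: first cell '.' (not opp) -> no flip
Dir S: first cell '.' (not opp) -> no flip
Dir SE: first cell '.' (not opp) -> no flip
All flips: (3,1)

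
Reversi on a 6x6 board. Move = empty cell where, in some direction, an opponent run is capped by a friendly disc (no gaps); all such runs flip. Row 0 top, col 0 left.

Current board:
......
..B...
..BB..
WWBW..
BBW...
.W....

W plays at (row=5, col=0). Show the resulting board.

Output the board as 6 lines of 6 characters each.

Answer: ......
..B...
..BB..
WWBW..
WBW...
WW....

Derivation:
Place W at (5,0); scan 8 dirs for brackets.
Dir NW: edge -> no flip
Dir N: opp run (4,0) capped by W -> flip
Dir NE: opp run (4,1) (3,2) (2,3), next='.' -> no flip
Dir W: edge -> no flip
Dir E: first cell 'W' (not opp) -> no flip
Dir SW: edge -> no flip
Dir S: edge -> no flip
Dir SE: edge -> no flip
All flips: (4,0)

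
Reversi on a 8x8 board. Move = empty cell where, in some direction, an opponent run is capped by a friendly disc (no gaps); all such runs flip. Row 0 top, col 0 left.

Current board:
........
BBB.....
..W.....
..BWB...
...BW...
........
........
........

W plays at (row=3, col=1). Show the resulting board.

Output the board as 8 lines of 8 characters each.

Place W at (3,1); scan 8 dirs for brackets.
Dir NW: first cell '.' (not opp) -> no flip
Dir N: first cell '.' (not opp) -> no flip
Dir NE: first cell 'W' (not opp) -> no flip
Dir W: first cell '.' (not opp) -> no flip
Dir E: opp run (3,2) capped by W -> flip
Dir SW: first cell '.' (not opp) -> no flip
Dir S: first cell '.' (not opp) -> no flip
Dir SE: first cell '.' (not opp) -> no flip
All flips: (3,2)

Answer: ........
BBB.....
..W.....
.WWWB...
...BW...
........
........
........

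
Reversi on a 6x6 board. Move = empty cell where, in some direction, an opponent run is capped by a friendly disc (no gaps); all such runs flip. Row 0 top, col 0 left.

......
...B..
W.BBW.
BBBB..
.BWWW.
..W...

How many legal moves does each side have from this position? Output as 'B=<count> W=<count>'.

-- B to move --
(1,0): flips 1 -> legal
(1,1): no bracket -> illegal
(1,4): no bracket -> illegal
(1,5): flips 1 -> legal
(2,1): no bracket -> illegal
(2,5): flips 1 -> legal
(3,4): no bracket -> illegal
(3,5): flips 1 -> legal
(4,5): flips 3 -> legal
(5,1): flips 1 -> legal
(5,3): flips 2 -> legal
(5,4): flips 1 -> legal
(5,5): flips 1 -> legal
B mobility = 9
-- W to move --
(0,2): flips 1 -> legal
(0,3): flips 3 -> legal
(0,4): no bracket -> illegal
(1,1): flips 2 -> legal
(1,2): flips 2 -> legal
(1,4): no bracket -> illegal
(2,1): flips 3 -> legal
(3,4): no bracket -> illegal
(4,0): flips 2 -> legal
(5,0): no bracket -> illegal
(5,1): no bracket -> illegal
W mobility = 6

Answer: B=9 W=6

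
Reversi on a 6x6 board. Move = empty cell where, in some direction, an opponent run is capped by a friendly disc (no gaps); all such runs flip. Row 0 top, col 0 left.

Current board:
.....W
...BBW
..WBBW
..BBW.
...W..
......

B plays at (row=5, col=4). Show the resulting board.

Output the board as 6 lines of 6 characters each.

Answer: .....W
...BBW
..WBBW
..BBW.
...B..
....B.

Derivation:
Place B at (5,4); scan 8 dirs for brackets.
Dir NW: opp run (4,3) capped by B -> flip
Dir N: first cell '.' (not opp) -> no flip
Dir NE: first cell '.' (not opp) -> no flip
Dir W: first cell '.' (not opp) -> no flip
Dir E: first cell '.' (not opp) -> no flip
Dir SW: edge -> no flip
Dir S: edge -> no flip
Dir SE: edge -> no flip
All flips: (4,3)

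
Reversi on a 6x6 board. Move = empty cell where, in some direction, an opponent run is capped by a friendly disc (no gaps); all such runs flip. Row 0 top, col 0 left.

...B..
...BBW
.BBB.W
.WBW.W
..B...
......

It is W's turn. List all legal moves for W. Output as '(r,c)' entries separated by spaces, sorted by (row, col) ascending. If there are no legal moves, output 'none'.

Answer: (0,4) (1,1) (1,2) (5,1) (5,3)

Derivation:
(0,2): no bracket -> illegal
(0,4): flips 2 -> legal
(0,5): no bracket -> illegal
(1,0): no bracket -> illegal
(1,1): flips 2 -> legal
(1,2): flips 2 -> legal
(2,0): no bracket -> illegal
(2,4): no bracket -> illegal
(3,0): no bracket -> illegal
(3,4): no bracket -> illegal
(4,1): no bracket -> illegal
(4,3): no bracket -> illegal
(5,1): flips 1 -> legal
(5,2): no bracket -> illegal
(5,3): flips 1 -> legal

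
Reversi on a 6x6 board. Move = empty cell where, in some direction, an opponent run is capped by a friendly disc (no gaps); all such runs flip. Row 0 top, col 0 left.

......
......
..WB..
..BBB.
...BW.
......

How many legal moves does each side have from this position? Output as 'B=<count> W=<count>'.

Answer: B=6 W=2

Derivation:
-- B to move --
(1,1): flips 1 -> legal
(1,2): flips 1 -> legal
(1,3): no bracket -> illegal
(2,1): flips 1 -> legal
(3,1): no bracket -> illegal
(3,5): no bracket -> illegal
(4,5): flips 1 -> legal
(5,3): no bracket -> illegal
(5,4): flips 1 -> legal
(5,5): flips 1 -> legal
B mobility = 6
-- W to move --
(1,2): no bracket -> illegal
(1,3): no bracket -> illegal
(1,4): no bracket -> illegal
(2,1): no bracket -> illegal
(2,4): flips 2 -> legal
(2,5): no bracket -> illegal
(3,1): no bracket -> illegal
(3,5): no bracket -> illegal
(4,1): no bracket -> illegal
(4,2): flips 2 -> legal
(4,5): no bracket -> illegal
(5,2): no bracket -> illegal
(5,3): no bracket -> illegal
(5,4): no bracket -> illegal
W mobility = 2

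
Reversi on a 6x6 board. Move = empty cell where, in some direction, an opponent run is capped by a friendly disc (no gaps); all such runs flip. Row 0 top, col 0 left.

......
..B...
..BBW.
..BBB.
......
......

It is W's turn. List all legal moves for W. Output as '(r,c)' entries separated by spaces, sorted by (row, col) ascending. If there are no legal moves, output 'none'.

(0,1): no bracket -> illegal
(0,2): no bracket -> illegal
(0,3): no bracket -> illegal
(1,1): no bracket -> illegal
(1,3): no bracket -> illegal
(1,4): no bracket -> illegal
(2,1): flips 2 -> legal
(2,5): no bracket -> illegal
(3,1): no bracket -> illegal
(3,5): no bracket -> illegal
(4,1): no bracket -> illegal
(4,2): flips 1 -> legal
(4,3): no bracket -> illegal
(4,4): flips 1 -> legal
(4,5): no bracket -> illegal

Answer: (2,1) (4,2) (4,4)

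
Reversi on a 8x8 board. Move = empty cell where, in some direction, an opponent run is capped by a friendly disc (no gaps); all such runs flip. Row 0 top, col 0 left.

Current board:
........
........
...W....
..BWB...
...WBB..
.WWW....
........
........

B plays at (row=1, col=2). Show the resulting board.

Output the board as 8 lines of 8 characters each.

Place B at (1,2); scan 8 dirs for brackets.
Dir NW: first cell '.' (not opp) -> no flip
Dir N: first cell '.' (not opp) -> no flip
Dir NE: first cell '.' (not opp) -> no flip
Dir W: first cell '.' (not opp) -> no flip
Dir E: first cell '.' (not opp) -> no flip
Dir SW: first cell '.' (not opp) -> no flip
Dir S: first cell '.' (not opp) -> no flip
Dir SE: opp run (2,3) capped by B -> flip
All flips: (2,3)

Answer: ........
..B.....
...B....
..BWB...
...WBB..
.WWW....
........
........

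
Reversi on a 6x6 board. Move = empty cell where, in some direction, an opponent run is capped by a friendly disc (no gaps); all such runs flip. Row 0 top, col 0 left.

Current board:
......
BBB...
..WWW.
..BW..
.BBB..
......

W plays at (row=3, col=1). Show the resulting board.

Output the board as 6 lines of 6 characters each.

Place W at (3,1); scan 8 dirs for brackets.
Dir NW: first cell '.' (not opp) -> no flip
Dir N: first cell '.' (not opp) -> no flip
Dir NE: first cell 'W' (not opp) -> no flip
Dir W: first cell '.' (not opp) -> no flip
Dir E: opp run (3,2) capped by W -> flip
Dir SW: first cell '.' (not opp) -> no flip
Dir S: opp run (4,1), next='.' -> no flip
Dir SE: opp run (4,2), next='.' -> no flip
All flips: (3,2)

Answer: ......
BBB...
..WWW.
.WWW..
.BBB..
......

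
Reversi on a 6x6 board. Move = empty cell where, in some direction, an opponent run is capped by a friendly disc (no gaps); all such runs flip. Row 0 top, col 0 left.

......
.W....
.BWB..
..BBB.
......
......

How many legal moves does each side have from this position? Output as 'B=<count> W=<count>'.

Answer: B=3 W=5

Derivation:
-- B to move --
(0,0): flips 2 -> legal
(0,1): flips 1 -> legal
(0,2): no bracket -> illegal
(1,0): no bracket -> illegal
(1,2): flips 1 -> legal
(1,3): no bracket -> illegal
(2,0): no bracket -> illegal
(3,1): no bracket -> illegal
B mobility = 3
-- W to move --
(1,0): no bracket -> illegal
(1,2): no bracket -> illegal
(1,3): no bracket -> illegal
(1,4): no bracket -> illegal
(2,0): flips 1 -> legal
(2,4): flips 1 -> legal
(2,5): no bracket -> illegal
(3,0): no bracket -> illegal
(3,1): flips 1 -> legal
(3,5): no bracket -> illegal
(4,1): no bracket -> illegal
(4,2): flips 1 -> legal
(4,3): no bracket -> illegal
(4,4): flips 1 -> legal
(4,5): no bracket -> illegal
W mobility = 5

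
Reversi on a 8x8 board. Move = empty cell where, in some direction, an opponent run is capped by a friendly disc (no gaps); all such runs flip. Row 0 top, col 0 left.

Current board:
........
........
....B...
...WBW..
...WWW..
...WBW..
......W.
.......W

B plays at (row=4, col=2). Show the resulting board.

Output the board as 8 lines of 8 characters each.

Answer: ........
........
....B...
...BBW..
..BWWW..
...WBW..
......W.
.......W

Derivation:
Place B at (4,2); scan 8 dirs for brackets.
Dir NW: first cell '.' (not opp) -> no flip
Dir N: first cell '.' (not opp) -> no flip
Dir NE: opp run (3,3) capped by B -> flip
Dir W: first cell '.' (not opp) -> no flip
Dir E: opp run (4,3) (4,4) (4,5), next='.' -> no flip
Dir SW: first cell '.' (not opp) -> no flip
Dir S: first cell '.' (not opp) -> no flip
Dir SE: opp run (5,3), next='.' -> no flip
All flips: (3,3)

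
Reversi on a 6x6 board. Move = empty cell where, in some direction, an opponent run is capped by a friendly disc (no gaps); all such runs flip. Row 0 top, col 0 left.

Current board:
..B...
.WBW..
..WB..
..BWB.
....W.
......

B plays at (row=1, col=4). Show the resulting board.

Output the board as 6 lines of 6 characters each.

Place B at (1,4); scan 8 dirs for brackets.
Dir NW: first cell '.' (not opp) -> no flip
Dir N: first cell '.' (not opp) -> no flip
Dir NE: first cell '.' (not opp) -> no flip
Dir W: opp run (1,3) capped by B -> flip
Dir E: first cell '.' (not opp) -> no flip
Dir SW: first cell 'B' (not opp) -> no flip
Dir S: first cell '.' (not opp) -> no flip
Dir SE: first cell '.' (not opp) -> no flip
All flips: (1,3)

Answer: ..B...
.WBBB.
..WB..
..BWB.
....W.
......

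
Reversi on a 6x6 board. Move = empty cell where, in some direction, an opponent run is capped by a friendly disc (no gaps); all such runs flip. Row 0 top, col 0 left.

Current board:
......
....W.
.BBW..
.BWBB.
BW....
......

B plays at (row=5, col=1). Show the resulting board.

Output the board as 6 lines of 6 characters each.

Answer: ......
....W.
.BBW..
.BWBB.
BB....
.B....

Derivation:
Place B at (5,1); scan 8 dirs for brackets.
Dir NW: first cell 'B' (not opp) -> no flip
Dir N: opp run (4,1) capped by B -> flip
Dir NE: first cell '.' (not opp) -> no flip
Dir W: first cell '.' (not opp) -> no flip
Dir E: first cell '.' (not opp) -> no flip
Dir SW: edge -> no flip
Dir S: edge -> no flip
Dir SE: edge -> no flip
All flips: (4,1)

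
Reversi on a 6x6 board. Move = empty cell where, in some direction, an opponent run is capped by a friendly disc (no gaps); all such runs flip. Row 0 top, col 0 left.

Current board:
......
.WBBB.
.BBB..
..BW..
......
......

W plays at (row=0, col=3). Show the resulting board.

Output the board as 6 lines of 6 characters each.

Answer: ...W..
.WBWB.
.BBW..
..BW..
......
......

Derivation:
Place W at (0,3); scan 8 dirs for brackets.
Dir NW: edge -> no flip
Dir N: edge -> no flip
Dir NE: edge -> no flip
Dir W: first cell '.' (not opp) -> no flip
Dir E: first cell '.' (not opp) -> no flip
Dir SW: opp run (1,2) (2,1), next='.' -> no flip
Dir S: opp run (1,3) (2,3) capped by W -> flip
Dir SE: opp run (1,4), next='.' -> no flip
All flips: (1,3) (2,3)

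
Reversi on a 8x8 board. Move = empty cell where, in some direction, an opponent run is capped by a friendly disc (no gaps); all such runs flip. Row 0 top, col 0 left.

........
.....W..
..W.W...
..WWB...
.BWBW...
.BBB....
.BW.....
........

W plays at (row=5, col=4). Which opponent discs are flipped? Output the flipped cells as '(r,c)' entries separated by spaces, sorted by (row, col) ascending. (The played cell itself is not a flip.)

Answer: (4,3)

Derivation:
Dir NW: opp run (4,3) capped by W -> flip
Dir N: first cell 'W' (not opp) -> no flip
Dir NE: first cell '.' (not opp) -> no flip
Dir W: opp run (5,3) (5,2) (5,1), next='.' -> no flip
Dir E: first cell '.' (not opp) -> no flip
Dir SW: first cell '.' (not opp) -> no flip
Dir S: first cell '.' (not opp) -> no flip
Dir SE: first cell '.' (not opp) -> no flip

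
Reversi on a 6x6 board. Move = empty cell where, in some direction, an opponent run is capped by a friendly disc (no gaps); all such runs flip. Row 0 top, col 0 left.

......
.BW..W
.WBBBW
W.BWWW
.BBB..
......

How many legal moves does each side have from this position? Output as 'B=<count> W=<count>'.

Answer: B=8 W=10

Derivation:
-- B to move --
(0,1): flips 1 -> legal
(0,2): flips 1 -> legal
(0,3): no bracket -> illegal
(0,4): no bracket -> illegal
(0,5): no bracket -> illegal
(1,0): flips 1 -> legal
(1,3): flips 1 -> legal
(1,4): no bracket -> illegal
(2,0): flips 1 -> legal
(3,1): flips 1 -> legal
(4,0): no bracket -> illegal
(4,4): flips 2 -> legal
(4,5): flips 1 -> legal
B mobility = 8
-- W to move --
(0,0): flips 2 -> legal
(0,1): flips 1 -> legal
(0,2): no bracket -> illegal
(1,0): flips 1 -> legal
(1,3): flips 2 -> legal
(1,4): flips 1 -> legal
(2,0): no bracket -> illegal
(3,1): flips 1 -> legal
(4,0): no bracket -> illegal
(4,4): no bracket -> illegal
(5,0): no bracket -> illegal
(5,1): flips 1 -> legal
(5,2): flips 5 -> legal
(5,3): flips 1 -> legal
(5,4): flips 2 -> legal
W mobility = 10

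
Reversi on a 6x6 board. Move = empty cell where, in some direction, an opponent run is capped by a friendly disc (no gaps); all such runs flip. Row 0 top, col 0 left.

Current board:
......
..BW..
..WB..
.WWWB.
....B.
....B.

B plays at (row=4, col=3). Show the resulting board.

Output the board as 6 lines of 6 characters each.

Place B at (4,3); scan 8 dirs for brackets.
Dir NW: opp run (3,2), next='.' -> no flip
Dir N: opp run (3,3) capped by B -> flip
Dir NE: first cell 'B' (not opp) -> no flip
Dir W: first cell '.' (not opp) -> no flip
Dir E: first cell 'B' (not opp) -> no flip
Dir SW: first cell '.' (not opp) -> no flip
Dir S: first cell '.' (not opp) -> no flip
Dir SE: first cell 'B' (not opp) -> no flip
All flips: (3,3)

Answer: ......
..BW..
..WB..
.WWBB.
...BB.
....B.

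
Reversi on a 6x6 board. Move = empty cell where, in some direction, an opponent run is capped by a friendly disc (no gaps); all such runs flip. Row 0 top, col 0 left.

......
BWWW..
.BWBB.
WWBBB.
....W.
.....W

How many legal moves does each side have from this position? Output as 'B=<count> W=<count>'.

Answer: B=7 W=7

Derivation:
-- B to move --
(0,0): flips 2 -> legal
(0,1): flips 2 -> legal
(0,2): flips 3 -> legal
(0,3): flips 2 -> legal
(0,4): no bracket -> illegal
(1,4): flips 3 -> legal
(2,0): no bracket -> illegal
(3,5): no bracket -> illegal
(4,0): no bracket -> illegal
(4,1): flips 1 -> legal
(4,2): no bracket -> illegal
(4,3): no bracket -> illegal
(4,5): no bracket -> illegal
(5,3): no bracket -> illegal
(5,4): flips 1 -> legal
B mobility = 7
-- W to move --
(0,0): no bracket -> illegal
(0,1): no bracket -> illegal
(1,4): flips 2 -> legal
(1,5): no bracket -> illegal
(2,0): flips 1 -> legal
(2,5): flips 2 -> legal
(3,5): flips 4 -> legal
(4,1): no bracket -> illegal
(4,2): flips 1 -> legal
(4,3): flips 2 -> legal
(4,5): flips 2 -> legal
W mobility = 7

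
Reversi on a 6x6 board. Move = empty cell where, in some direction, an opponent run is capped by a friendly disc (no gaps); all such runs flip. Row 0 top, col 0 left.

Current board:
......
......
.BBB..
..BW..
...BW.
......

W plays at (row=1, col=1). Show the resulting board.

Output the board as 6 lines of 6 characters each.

Answer: ......
.W....
.BWB..
..BW..
...BW.
......

Derivation:
Place W at (1,1); scan 8 dirs for brackets.
Dir NW: first cell '.' (not opp) -> no flip
Dir N: first cell '.' (not opp) -> no flip
Dir NE: first cell '.' (not opp) -> no flip
Dir W: first cell '.' (not opp) -> no flip
Dir E: first cell '.' (not opp) -> no flip
Dir SW: first cell '.' (not opp) -> no flip
Dir S: opp run (2,1), next='.' -> no flip
Dir SE: opp run (2,2) capped by W -> flip
All flips: (2,2)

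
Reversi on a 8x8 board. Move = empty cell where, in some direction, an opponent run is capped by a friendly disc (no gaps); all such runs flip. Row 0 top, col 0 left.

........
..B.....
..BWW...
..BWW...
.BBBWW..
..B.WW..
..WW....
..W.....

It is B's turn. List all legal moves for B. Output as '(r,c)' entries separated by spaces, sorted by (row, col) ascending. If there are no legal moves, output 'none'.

(1,3): flips 2 -> legal
(1,4): flips 1 -> legal
(1,5): flips 2 -> legal
(2,5): flips 3 -> legal
(3,5): flips 2 -> legal
(3,6): no bracket -> illegal
(4,6): flips 2 -> legal
(5,1): no bracket -> illegal
(5,3): no bracket -> illegal
(5,6): flips 3 -> legal
(6,1): no bracket -> illegal
(6,4): no bracket -> illegal
(6,5): flips 1 -> legal
(6,6): flips 3 -> legal
(7,1): no bracket -> illegal
(7,3): no bracket -> illegal
(7,4): flips 1 -> legal

Answer: (1,3) (1,4) (1,5) (2,5) (3,5) (4,6) (5,6) (6,5) (6,6) (7,4)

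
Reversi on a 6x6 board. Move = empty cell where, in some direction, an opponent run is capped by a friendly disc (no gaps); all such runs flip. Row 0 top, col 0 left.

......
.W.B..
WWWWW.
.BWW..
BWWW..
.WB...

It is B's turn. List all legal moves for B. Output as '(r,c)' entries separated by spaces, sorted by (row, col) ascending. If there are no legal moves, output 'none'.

(0,0): no bracket -> illegal
(0,1): flips 2 -> legal
(0,2): no bracket -> illegal
(1,0): no bracket -> illegal
(1,2): flips 3 -> legal
(1,4): no bracket -> illegal
(1,5): no bracket -> illegal
(2,5): no bracket -> illegal
(3,0): flips 1 -> legal
(3,4): flips 3 -> legal
(3,5): flips 1 -> legal
(4,4): flips 3 -> legal
(5,0): flips 1 -> legal
(5,3): flips 4 -> legal
(5,4): no bracket -> illegal

Answer: (0,1) (1,2) (3,0) (3,4) (3,5) (4,4) (5,0) (5,3)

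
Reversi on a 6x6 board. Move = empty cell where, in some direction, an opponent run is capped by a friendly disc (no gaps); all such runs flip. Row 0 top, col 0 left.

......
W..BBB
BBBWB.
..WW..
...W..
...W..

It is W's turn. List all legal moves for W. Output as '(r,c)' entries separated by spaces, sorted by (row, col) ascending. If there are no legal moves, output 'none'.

(0,2): no bracket -> illegal
(0,3): flips 1 -> legal
(0,4): no bracket -> illegal
(0,5): flips 1 -> legal
(1,1): flips 1 -> legal
(1,2): flips 1 -> legal
(2,5): flips 1 -> legal
(3,0): flips 1 -> legal
(3,1): no bracket -> illegal
(3,4): no bracket -> illegal
(3,5): no bracket -> illegal

Answer: (0,3) (0,5) (1,1) (1,2) (2,5) (3,0)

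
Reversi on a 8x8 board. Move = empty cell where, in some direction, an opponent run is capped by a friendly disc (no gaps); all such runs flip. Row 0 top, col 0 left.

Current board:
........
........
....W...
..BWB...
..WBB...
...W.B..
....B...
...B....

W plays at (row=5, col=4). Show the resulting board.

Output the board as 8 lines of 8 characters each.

Answer: ........
........
....W...
..BWW...
..WBW...
...WWB..
....B...
...B....

Derivation:
Place W at (5,4); scan 8 dirs for brackets.
Dir NW: opp run (4,3) (3,2), next='.' -> no flip
Dir N: opp run (4,4) (3,4) capped by W -> flip
Dir NE: first cell '.' (not opp) -> no flip
Dir W: first cell 'W' (not opp) -> no flip
Dir E: opp run (5,5), next='.' -> no flip
Dir SW: first cell '.' (not opp) -> no flip
Dir S: opp run (6,4), next='.' -> no flip
Dir SE: first cell '.' (not opp) -> no flip
All flips: (3,4) (4,4)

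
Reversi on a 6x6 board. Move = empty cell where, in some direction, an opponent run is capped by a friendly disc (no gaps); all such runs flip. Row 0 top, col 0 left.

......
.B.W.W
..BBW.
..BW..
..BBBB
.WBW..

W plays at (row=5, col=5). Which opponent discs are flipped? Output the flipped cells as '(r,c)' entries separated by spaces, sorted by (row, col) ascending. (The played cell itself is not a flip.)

Dir NW: opp run (4,4) capped by W -> flip
Dir N: opp run (4,5), next='.' -> no flip
Dir NE: edge -> no flip
Dir W: first cell '.' (not opp) -> no flip
Dir E: edge -> no flip
Dir SW: edge -> no flip
Dir S: edge -> no flip
Dir SE: edge -> no flip

Answer: (4,4)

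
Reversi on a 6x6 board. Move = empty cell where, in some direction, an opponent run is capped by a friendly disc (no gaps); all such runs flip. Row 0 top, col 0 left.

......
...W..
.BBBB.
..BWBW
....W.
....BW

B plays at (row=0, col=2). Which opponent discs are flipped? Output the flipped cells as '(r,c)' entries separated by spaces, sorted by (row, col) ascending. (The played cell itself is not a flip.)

Answer: (1,3)

Derivation:
Dir NW: edge -> no flip
Dir N: edge -> no flip
Dir NE: edge -> no flip
Dir W: first cell '.' (not opp) -> no flip
Dir E: first cell '.' (not opp) -> no flip
Dir SW: first cell '.' (not opp) -> no flip
Dir S: first cell '.' (not opp) -> no flip
Dir SE: opp run (1,3) capped by B -> flip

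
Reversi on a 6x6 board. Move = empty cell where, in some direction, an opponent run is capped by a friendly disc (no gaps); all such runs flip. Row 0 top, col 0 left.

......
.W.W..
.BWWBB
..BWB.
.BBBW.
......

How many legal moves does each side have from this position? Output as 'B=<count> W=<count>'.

Answer: B=7 W=11

Derivation:
-- B to move --
(0,0): no bracket -> illegal
(0,1): flips 1 -> legal
(0,2): flips 1 -> legal
(0,3): flips 3 -> legal
(0,4): no bracket -> illegal
(1,0): no bracket -> illegal
(1,2): flips 2 -> legal
(1,4): flips 1 -> legal
(2,0): no bracket -> illegal
(3,1): no bracket -> illegal
(3,5): no bracket -> illegal
(4,5): flips 1 -> legal
(5,3): no bracket -> illegal
(5,4): flips 1 -> legal
(5,5): no bracket -> illegal
B mobility = 7
-- W to move --
(1,0): no bracket -> illegal
(1,2): no bracket -> illegal
(1,4): flips 2 -> legal
(1,5): flips 1 -> legal
(2,0): flips 1 -> legal
(3,0): no bracket -> illegal
(3,1): flips 2 -> legal
(3,5): flips 2 -> legal
(4,0): flips 3 -> legal
(4,5): flips 1 -> legal
(5,0): flips 2 -> legal
(5,1): flips 1 -> legal
(5,2): flips 2 -> legal
(5,3): flips 1 -> legal
(5,4): no bracket -> illegal
W mobility = 11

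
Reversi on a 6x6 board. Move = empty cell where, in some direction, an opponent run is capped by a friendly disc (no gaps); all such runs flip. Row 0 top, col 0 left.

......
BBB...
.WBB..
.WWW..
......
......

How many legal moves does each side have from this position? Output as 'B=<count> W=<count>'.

Answer: B=7 W=7

Derivation:
-- B to move --
(2,0): flips 1 -> legal
(2,4): no bracket -> illegal
(3,0): flips 1 -> legal
(3,4): no bracket -> illegal
(4,0): flips 1 -> legal
(4,1): flips 3 -> legal
(4,2): flips 1 -> legal
(4,3): flips 3 -> legal
(4,4): flips 1 -> legal
B mobility = 7
-- W to move --
(0,0): flips 2 -> legal
(0,1): flips 1 -> legal
(0,2): flips 2 -> legal
(0,3): flips 1 -> legal
(1,3): flips 2 -> legal
(1,4): flips 1 -> legal
(2,0): no bracket -> illegal
(2,4): flips 2 -> legal
(3,4): no bracket -> illegal
W mobility = 7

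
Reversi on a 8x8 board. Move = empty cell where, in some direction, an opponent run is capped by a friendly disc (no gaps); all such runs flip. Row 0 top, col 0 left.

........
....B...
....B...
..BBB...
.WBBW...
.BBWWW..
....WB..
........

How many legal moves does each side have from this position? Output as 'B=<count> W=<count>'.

Answer: B=10 W=11

Derivation:
-- B to move --
(3,0): flips 1 -> legal
(3,1): flips 1 -> legal
(3,5): no bracket -> illegal
(4,0): flips 1 -> legal
(4,5): flips 2 -> legal
(4,6): no bracket -> illegal
(5,0): flips 1 -> legal
(5,6): flips 3 -> legal
(6,2): no bracket -> illegal
(6,3): flips 2 -> legal
(6,6): flips 2 -> legal
(7,3): no bracket -> illegal
(7,4): flips 3 -> legal
(7,5): flips 2 -> legal
B mobility = 10
-- W to move --
(0,3): no bracket -> illegal
(0,4): flips 3 -> legal
(0,5): no bracket -> illegal
(1,3): no bracket -> illegal
(1,5): no bracket -> illegal
(2,1): flips 2 -> legal
(2,2): flips 1 -> legal
(2,3): flips 3 -> legal
(2,5): no bracket -> illegal
(3,1): flips 1 -> legal
(3,5): no bracket -> illegal
(4,0): no bracket -> illegal
(4,5): no bracket -> illegal
(5,0): flips 2 -> legal
(5,6): no bracket -> illegal
(6,0): no bracket -> illegal
(6,1): flips 1 -> legal
(6,2): no bracket -> illegal
(6,3): flips 1 -> legal
(6,6): flips 1 -> legal
(7,4): no bracket -> illegal
(7,5): flips 1 -> legal
(7,6): flips 1 -> legal
W mobility = 11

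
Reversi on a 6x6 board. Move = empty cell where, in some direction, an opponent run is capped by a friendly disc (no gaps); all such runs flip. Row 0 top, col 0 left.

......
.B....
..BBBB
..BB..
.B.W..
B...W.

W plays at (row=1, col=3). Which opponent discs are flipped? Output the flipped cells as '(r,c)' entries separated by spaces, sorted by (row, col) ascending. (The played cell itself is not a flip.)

Dir NW: first cell '.' (not opp) -> no flip
Dir N: first cell '.' (not opp) -> no flip
Dir NE: first cell '.' (not opp) -> no flip
Dir W: first cell '.' (not opp) -> no flip
Dir E: first cell '.' (not opp) -> no flip
Dir SW: opp run (2,2), next='.' -> no flip
Dir S: opp run (2,3) (3,3) capped by W -> flip
Dir SE: opp run (2,4), next='.' -> no flip

Answer: (2,3) (3,3)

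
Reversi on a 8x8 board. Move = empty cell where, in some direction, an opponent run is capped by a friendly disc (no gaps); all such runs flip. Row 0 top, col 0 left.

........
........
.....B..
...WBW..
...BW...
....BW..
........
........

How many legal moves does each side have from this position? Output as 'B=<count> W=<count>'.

Answer: B=5 W=5

Derivation:
-- B to move --
(2,2): no bracket -> illegal
(2,3): flips 1 -> legal
(2,4): no bracket -> illegal
(2,6): no bracket -> illegal
(3,2): flips 1 -> legal
(3,6): flips 1 -> legal
(4,2): no bracket -> illegal
(4,5): flips 2 -> legal
(4,6): no bracket -> illegal
(5,3): no bracket -> illegal
(5,6): flips 1 -> legal
(6,4): no bracket -> illegal
(6,5): no bracket -> illegal
(6,6): no bracket -> illegal
B mobility = 5
-- W to move --
(1,4): no bracket -> illegal
(1,5): flips 1 -> legal
(1,6): no bracket -> illegal
(2,3): no bracket -> illegal
(2,4): flips 1 -> legal
(2,6): no bracket -> illegal
(3,2): no bracket -> illegal
(3,6): no bracket -> illegal
(4,2): flips 1 -> legal
(4,5): no bracket -> illegal
(5,2): no bracket -> illegal
(5,3): flips 2 -> legal
(6,3): no bracket -> illegal
(6,4): flips 1 -> legal
(6,5): no bracket -> illegal
W mobility = 5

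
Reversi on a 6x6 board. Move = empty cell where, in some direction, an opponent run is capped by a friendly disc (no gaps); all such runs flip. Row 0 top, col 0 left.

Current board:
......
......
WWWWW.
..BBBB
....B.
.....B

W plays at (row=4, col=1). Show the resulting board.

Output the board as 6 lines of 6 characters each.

Place W at (4,1); scan 8 dirs for brackets.
Dir NW: first cell '.' (not opp) -> no flip
Dir N: first cell '.' (not opp) -> no flip
Dir NE: opp run (3,2) capped by W -> flip
Dir W: first cell '.' (not opp) -> no flip
Dir E: first cell '.' (not opp) -> no flip
Dir SW: first cell '.' (not opp) -> no flip
Dir S: first cell '.' (not opp) -> no flip
Dir SE: first cell '.' (not opp) -> no flip
All flips: (3,2)

Answer: ......
......
WWWWW.
..WBBB
.W..B.
.....B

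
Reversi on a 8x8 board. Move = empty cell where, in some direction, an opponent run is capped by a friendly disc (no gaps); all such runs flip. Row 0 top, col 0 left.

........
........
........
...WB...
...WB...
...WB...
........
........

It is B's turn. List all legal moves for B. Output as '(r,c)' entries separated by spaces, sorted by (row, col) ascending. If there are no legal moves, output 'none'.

Answer: (2,2) (3,2) (4,2) (5,2) (6,2)

Derivation:
(2,2): flips 1 -> legal
(2,3): no bracket -> illegal
(2,4): no bracket -> illegal
(3,2): flips 2 -> legal
(4,2): flips 1 -> legal
(5,2): flips 2 -> legal
(6,2): flips 1 -> legal
(6,3): no bracket -> illegal
(6,4): no bracket -> illegal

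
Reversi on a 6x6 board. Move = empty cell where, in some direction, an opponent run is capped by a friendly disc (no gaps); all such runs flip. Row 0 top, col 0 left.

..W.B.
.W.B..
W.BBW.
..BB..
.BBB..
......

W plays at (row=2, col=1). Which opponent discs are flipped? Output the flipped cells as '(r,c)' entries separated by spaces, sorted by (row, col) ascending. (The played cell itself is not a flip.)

Dir NW: first cell '.' (not opp) -> no flip
Dir N: first cell 'W' (not opp) -> no flip
Dir NE: first cell '.' (not opp) -> no flip
Dir W: first cell 'W' (not opp) -> no flip
Dir E: opp run (2,2) (2,3) capped by W -> flip
Dir SW: first cell '.' (not opp) -> no flip
Dir S: first cell '.' (not opp) -> no flip
Dir SE: opp run (3,2) (4,3), next='.' -> no flip

Answer: (2,2) (2,3)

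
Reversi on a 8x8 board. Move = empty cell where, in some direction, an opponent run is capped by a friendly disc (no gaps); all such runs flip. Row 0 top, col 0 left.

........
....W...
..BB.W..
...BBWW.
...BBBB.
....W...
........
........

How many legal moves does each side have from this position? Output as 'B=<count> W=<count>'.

-- B to move --
(0,3): no bracket -> illegal
(0,4): no bracket -> illegal
(0,5): flips 1 -> legal
(1,3): no bracket -> illegal
(1,5): flips 2 -> legal
(1,6): flips 1 -> legal
(2,4): flips 1 -> legal
(2,6): flips 2 -> legal
(2,7): flips 1 -> legal
(3,7): flips 2 -> legal
(4,7): no bracket -> illegal
(5,3): no bracket -> illegal
(5,5): no bracket -> illegal
(6,3): flips 1 -> legal
(6,4): flips 1 -> legal
(6,5): flips 1 -> legal
B mobility = 10
-- W to move --
(1,1): no bracket -> illegal
(1,2): no bracket -> illegal
(1,3): no bracket -> illegal
(2,1): no bracket -> illegal
(2,4): flips 2 -> legal
(3,1): no bracket -> illegal
(3,2): flips 4 -> legal
(3,7): no bracket -> illegal
(4,2): no bracket -> illegal
(4,7): no bracket -> illegal
(5,2): flips 2 -> legal
(5,3): flips 1 -> legal
(5,5): flips 1 -> legal
(5,6): flips 1 -> legal
(5,7): flips 1 -> legal
W mobility = 7

Answer: B=10 W=7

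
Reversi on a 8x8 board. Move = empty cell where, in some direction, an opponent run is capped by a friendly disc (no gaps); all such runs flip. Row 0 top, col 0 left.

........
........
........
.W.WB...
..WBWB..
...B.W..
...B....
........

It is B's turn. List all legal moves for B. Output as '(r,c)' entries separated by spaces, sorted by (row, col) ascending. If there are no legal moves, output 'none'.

Answer: (2,0) (2,3) (3,2) (3,5) (4,1) (5,4) (6,5)

Derivation:
(2,0): flips 2 -> legal
(2,1): no bracket -> illegal
(2,2): no bracket -> illegal
(2,3): flips 1 -> legal
(2,4): no bracket -> illegal
(3,0): no bracket -> illegal
(3,2): flips 1 -> legal
(3,5): flips 1 -> legal
(4,0): no bracket -> illegal
(4,1): flips 1 -> legal
(4,6): no bracket -> illegal
(5,1): no bracket -> illegal
(5,2): no bracket -> illegal
(5,4): flips 1 -> legal
(5,6): no bracket -> illegal
(6,4): no bracket -> illegal
(6,5): flips 1 -> legal
(6,6): no bracket -> illegal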